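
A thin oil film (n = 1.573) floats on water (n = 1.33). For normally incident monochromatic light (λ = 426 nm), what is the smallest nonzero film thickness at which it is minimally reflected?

Ray reflecting at the top interface goes from n = 1.0 toward n = 1.573: a half-wave phase shift.
Ray reflecting at the bottom interface goes from n = 1.573 toward n = 1.33: no phase shift.
Exactly one π shift → a net half-wave offset.
So the condition for destructive reflection is 2 n t = m λ.
The smallest nonzero thickness corresponds to m = 1: t = m λ / (2 n) = 1.00 × 426 / (2 × 1.573) = 135 nm.

135 nm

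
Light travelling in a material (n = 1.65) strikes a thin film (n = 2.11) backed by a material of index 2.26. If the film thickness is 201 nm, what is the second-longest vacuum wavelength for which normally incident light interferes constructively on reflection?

424 nm

At the upper boundary (n = 1.65 to n = 2.11) the reflected ray undergoes a half-wave phase shift.
At the lower boundary (n = 2.11 to n = 2.26) the reflected ray undergoes a half-wave phase shift.
Zero or two π shifts → no net half-wave offset.
So the condition for constructive reflection is 2 n t = m λ.
λ = 2 n t / m. The second-longest wavelength is m = 2: λ = 2 × 2.11 × 201 / 2.00 = 424 nm.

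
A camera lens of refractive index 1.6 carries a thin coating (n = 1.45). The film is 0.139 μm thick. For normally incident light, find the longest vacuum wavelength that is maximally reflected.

403 nm

At the upper boundary (n = 1.0 to n = 1.45) the reflected ray undergoes a half-wave phase shift.
At the lower boundary (n = 1.45 to n = 1.6) the reflected ray undergoes a half-wave phase shift.
The two reflections carry the same phase change, so no net offset.
So the condition for constructive reflection is 2 n t = m λ.
λ = 2 n t / m. The longest wavelength is m = 1: λ = 2 × 1.45 × 139 / 1.00 = 403 nm.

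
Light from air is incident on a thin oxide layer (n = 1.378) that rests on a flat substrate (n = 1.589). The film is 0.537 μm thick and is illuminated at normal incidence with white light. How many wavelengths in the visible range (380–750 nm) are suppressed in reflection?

2

At the upper boundary (n = 1.0 to n = 1.378) the reflected ray undergoes a half-wave phase shift.
Bottom surface (1.378 → 1.589): reflection off a higher-index medium gives a half-wave phase shift.
Net: no relative phase inversion (both shifts match).
With no net inversion, destructive interference in reflection requires 2 n t = (m + ½) λ.
λ = 2 n t / (m + ½) = 1480 / (m + ½) nm.
m=1: 987 nm (IR); m=2: 592 nm (visible); m=3: 423 nm (visible); m=4: 329 nm (UV).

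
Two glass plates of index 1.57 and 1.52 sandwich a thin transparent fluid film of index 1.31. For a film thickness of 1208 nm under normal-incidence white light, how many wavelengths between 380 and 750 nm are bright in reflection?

Top surface (1.57 → 1.31): reflection off a lower-index medium gives no phase shift.
Ray reflecting at the bottom interface goes from n = 1.31 toward n = 1.52: a half-wave phase shift.
Exactly one π shift → a net half-wave offset.
So the condition for constructive reflection is 2 n t = (m + ½) λ.
λ = 2 n t / (m + ½) = 3165 / (m + ½) nm.
m=3: 904 nm (IR); m=4: 703 nm (visible); m=5: 575 nm (visible); m=6: 487 nm (visible); m=7: 422 nm (visible); m=8: 372 nm (UV).

4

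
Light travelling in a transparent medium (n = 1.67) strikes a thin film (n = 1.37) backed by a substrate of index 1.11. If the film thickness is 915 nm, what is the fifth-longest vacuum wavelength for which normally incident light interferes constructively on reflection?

501 nm

At the upper boundary (n = 1.67 to n = 1.37) the reflected ray undergoes no phase shift.
Ray reflecting at the bottom interface goes from n = 1.37 toward n = 1.11: no phase shift.
The two reflections carry the same phase change, so no net offset.
So the condition for constructive reflection is 2 n t = m λ.
λ = 2 n t / m. The fifth-longest wavelength is m = 5: λ = 2 × 1.37 × 915 / 5.00 = 501 nm.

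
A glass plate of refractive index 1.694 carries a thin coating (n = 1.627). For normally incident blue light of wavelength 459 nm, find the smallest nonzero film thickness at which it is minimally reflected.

70.5 nm

Ray reflecting at the top interface goes from n = 1.0 toward n = 1.627: a half-wave phase shift.
Ray reflecting at the bottom interface goes from n = 1.627 toward n = 1.694: a half-wave phase shift.
Zero or two π shifts → no net half-wave offset.
With no net inversion, destructive interference in reflection requires 2 n t = (m + ½) λ.
Minimum at m = 0: t = λ / (4 n) = 459 / (4 × 1.627) = 70.5 nm.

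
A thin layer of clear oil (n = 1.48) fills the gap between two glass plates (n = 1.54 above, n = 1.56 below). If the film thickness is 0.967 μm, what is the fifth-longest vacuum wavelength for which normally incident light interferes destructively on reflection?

572 nm

At the upper boundary (n = 1.54 to n = 1.48) the reflected ray undergoes no phase shift.
Ray reflecting at the bottom interface goes from n = 1.48 toward n = 1.56: a half-wave phase shift.
Net: one phase inversion between the two reflected rays.
For dark reflection here: 2 n t = m λ.
λ = 2 n t / m. The fifth-longest wavelength is m = 5: λ = 2 × 1.48 × 967 / 5.00 = 572 nm.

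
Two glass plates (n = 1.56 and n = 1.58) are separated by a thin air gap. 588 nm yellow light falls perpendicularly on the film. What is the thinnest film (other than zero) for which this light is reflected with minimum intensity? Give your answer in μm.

0.294 μm

At the upper boundary (n = 1.56 to n = 1.0) the reflected ray undergoes no phase shift.
Ray reflecting at the bottom interface goes from n = 1.0 toward n = 1.58: a half-wave phase shift.
The two reflections differ by half a wavelength.
For weak reflection here: 2 n t = m λ.
Minimum nonzero at m = 1: t = λ / (2 n) = 588 / (2 × 1.0) = 294 nm.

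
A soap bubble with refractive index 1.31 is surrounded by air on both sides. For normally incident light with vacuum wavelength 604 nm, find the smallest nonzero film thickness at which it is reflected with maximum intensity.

115 nm

Ray reflecting at the top interface goes from n = 1.0 toward n = 1.31: a half-wave phase shift.
Ray reflecting at the bottom interface goes from n = 1.31 toward n = 1.0: no phase shift.
Exactly one π shift → a net half-wave offset.
With one net inversion, constructive interference in reflection requires 2 n t = (m + ½) λ.
Minimum at m = 0: t = λ / (4 n) = 604 / (4 × 1.31) = 115 nm.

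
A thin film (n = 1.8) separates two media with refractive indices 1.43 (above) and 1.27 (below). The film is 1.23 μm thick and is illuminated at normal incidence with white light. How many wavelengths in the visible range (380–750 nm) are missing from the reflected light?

6

At the upper boundary (n = 1.43 to n = 1.8) the reflected ray undergoes a half-wave phase shift.
At the lower boundary (n = 1.8 to n = 1.27) the reflected ray undergoes no phase shift.
Net: one phase inversion between the two reflected rays.
With one net inversion, destructive interference in reflection requires 2 n t = m λ.
λ = 2 n t / m = 4428 / m nm.
m=5: 886 nm (IR); m=6: 738 nm (visible); m=7: 633 nm (visible); m=8: 554 nm (visible); m=9: 492 nm (visible); m=10: 443 nm (visible); m=11: 403 nm (visible); m=12: 369 nm (UV).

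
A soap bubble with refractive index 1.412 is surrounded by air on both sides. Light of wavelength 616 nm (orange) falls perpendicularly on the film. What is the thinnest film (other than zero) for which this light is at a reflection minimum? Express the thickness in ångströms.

Top surface (1.0 → 1.412): reflection off a higher-index medium gives a half-wave phase shift.
Ray reflecting at the bottom interface goes from n = 1.412 toward n = 1.0: no phase shift.
The two reflections differ by half a wavelength.
So the condition for destructive reflection is 2 n t = m λ.
Minimum nonzero at m = 1: t = λ / (2 n) = 616 / (2 × 1.412) = 218 nm.

2181 Å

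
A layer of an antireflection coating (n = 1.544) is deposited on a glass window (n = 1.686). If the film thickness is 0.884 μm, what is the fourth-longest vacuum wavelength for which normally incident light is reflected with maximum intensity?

682 nm

At the upper boundary (n = 1.0 to n = 1.544) the reflected ray undergoes a half-wave phase shift.
Ray reflecting at the bottom interface goes from n = 1.544 toward n = 1.686: a half-wave phase shift.
The two reflections carry the same phase change, so no net offset.
With no net inversion, constructive interference in reflection requires 2 n t = m λ.
λ = 2 n t / m. The fourth-longest wavelength is m = 4: λ = 2 × 1.544 × 884 / 4.00 = 682 nm.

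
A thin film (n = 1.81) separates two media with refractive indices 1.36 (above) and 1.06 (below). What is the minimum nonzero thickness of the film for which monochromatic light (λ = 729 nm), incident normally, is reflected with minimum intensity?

At the upper boundary (n = 1.36 to n = 1.81) the reflected ray undergoes a half-wave phase shift.
Bottom surface (1.81 → 1.06): reflection off a lower-index medium gives no phase shift.
Exactly one π shift → a net half-wave offset.
For weak reflection here: 2 n t = m λ.
Minimum nonzero at m = 1: t = λ / (2 n) = 729 / (2 × 1.81) = 201 nm.

201 nm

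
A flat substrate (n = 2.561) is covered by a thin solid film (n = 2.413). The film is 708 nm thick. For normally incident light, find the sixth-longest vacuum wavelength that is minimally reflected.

621 nm

Top surface (1.0 → 2.413): reflection off a higher-index medium gives a half-wave phase shift.
At the lower boundary (n = 2.413 to n = 2.561) the reflected ray undergoes a half-wave phase shift.
Net: no relative phase inversion (both shifts match).
With no net inversion, destructive interference in reflection requires 2 n t = (m + ½) λ.
λ = 2 n t / (m + ½). The sixth-longest wavelength is m = 5: λ = 2 × 2.413 × 708 / 5.50 = 621 nm.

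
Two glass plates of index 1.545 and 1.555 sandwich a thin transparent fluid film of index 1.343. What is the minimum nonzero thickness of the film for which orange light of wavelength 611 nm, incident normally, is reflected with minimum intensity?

227 nm

Ray reflecting at the top interface goes from n = 1.545 toward n = 1.343: no phase shift.
Bottom surface (1.343 → 1.555): reflection off a higher-index medium gives a half-wave phase shift.
Exactly one π shift → a net half-wave offset.
With one net inversion, destructive interference in reflection requires 2 n t = m λ.
Minimum nonzero at m = 1: t = λ / (2 n) = 611 / (2 × 1.343) = 227 nm.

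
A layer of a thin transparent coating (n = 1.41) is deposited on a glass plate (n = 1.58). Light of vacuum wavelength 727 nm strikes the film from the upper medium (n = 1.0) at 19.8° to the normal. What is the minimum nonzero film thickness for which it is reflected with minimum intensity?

At the upper boundary (n = 1.0 to n = 1.41) the reflected ray undergoes a half-wave phase shift.
Bottom surface (1.41 → 1.58): reflection off a higher-index medium gives a half-wave phase shift.
The two reflections carry the same phase change, so no net offset.
For minimum reflection here: 2 n t cos θ_r = (m + ½) λ.
Snell's law: 1.0 sin 19.8° = 1.41 sin θ_r → sin θ_r = 0.240, cos θ_r = 0.971.
Minimum at m = 0: t = λ / (4 n cos θ_r) = 727 / (4 × 1.41 × 0.971) = 133 nm.

133 nm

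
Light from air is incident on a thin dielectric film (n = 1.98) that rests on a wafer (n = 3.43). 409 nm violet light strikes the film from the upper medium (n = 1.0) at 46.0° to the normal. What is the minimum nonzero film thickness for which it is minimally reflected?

55.4 nm

Top surface (1.0 → 1.98): reflection off a higher-index medium gives a half-wave phase shift.
Ray reflecting at the bottom interface goes from n = 1.98 toward n = 3.43: a half-wave phase shift.
Zero or two π shifts → no net half-wave offset.
For minimum reflection here: 2 n t cos θ_r = (m + ½) λ.
Snell's law: 1.0 sin 46.0° = 1.98 sin θ_r → sin θ_r = 0.363, cos θ_r = 0.932.
Minimum at m = 0: t = λ / (4 n cos θ_r) = 409 / (4 × 1.98 × 0.932) = 55.4 nm.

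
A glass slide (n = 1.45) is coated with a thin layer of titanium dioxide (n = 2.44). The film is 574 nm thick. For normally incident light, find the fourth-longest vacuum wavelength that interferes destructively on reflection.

Ray reflecting at the top interface goes from n = 1.0 toward n = 2.44: a half-wave phase shift.
At the lower boundary (n = 2.44 to n = 1.45) the reflected ray undergoes no phase shift.
Net: one phase inversion between the two reflected rays.
For minimum reflection here: 2 n t = m λ.
λ = 2 n t / m. The fourth-longest wavelength is m = 4: λ = 2 × 2.44 × 574 / 4.00 = 700 nm.

700 nm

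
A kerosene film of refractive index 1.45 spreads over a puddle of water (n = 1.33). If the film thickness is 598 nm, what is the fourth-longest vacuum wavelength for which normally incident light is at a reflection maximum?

495 nm

Ray reflecting at the top interface goes from n = 1.0 toward n = 1.45: a half-wave phase shift.
At the lower boundary (n = 1.45 to n = 1.33) the reflected ray undergoes no phase shift.
The two reflections differ by half a wavelength.
So the condition for constructive reflection is 2 n t = (m + ½) λ.
λ = 2 n t / (m + ½). The fourth-longest wavelength is m = 3: λ = 2 × 1.45 × 598 / 3.50 = 495 nm.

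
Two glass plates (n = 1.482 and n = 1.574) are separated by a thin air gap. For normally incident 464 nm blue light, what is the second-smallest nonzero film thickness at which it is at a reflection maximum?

At the upper boundary (n = 1.482 to n = 1.0) the reflected ray undergoes no phase shift.
Ray reflecting at the bottom interface goes from n = 1.0 toward n = 1.574: a half-wave phase shift.
Exactly one π shift → a net half-wave offset.
So the condition for constructive reflection is 2 n t = (m + ½) λ.
The second-smallest nonzero thickness corresponds to m = 1: t = (m + ½) λ / (2 n) = 1.50 × 464 / (2 × 1.0) = 348 nm.

348 nm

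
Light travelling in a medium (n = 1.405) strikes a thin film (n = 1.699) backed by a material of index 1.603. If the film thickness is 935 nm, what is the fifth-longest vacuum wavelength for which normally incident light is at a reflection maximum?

Top surface (1.405 → 1.699): reflection off a higher-index medium gives a half-wave phase shift.
Bottom surface (1.699 → 1.603): reflection off a lower-index medium gives no phase shift.
Exactly one π shift → a net half-wave offset.
For bright reflection here: 2 n t = (m + ½) λ.
λ = 2 n t / (m + ½). The fifth-longest wavelength is m = 4: λ = 2 × 1.699 × 935 / 4.50 = 706 nm.

706 nm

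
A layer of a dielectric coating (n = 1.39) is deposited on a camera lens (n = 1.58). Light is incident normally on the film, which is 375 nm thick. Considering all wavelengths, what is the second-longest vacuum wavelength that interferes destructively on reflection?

695 nm

Top surface (1.0 → 1.39): reflection off a higher-index medium gives a half-wave phase shift.
At the lower boundary (n = 1.39 to n = 1.58) the reflected ray undergoes a half-wave phase shift.
Zero or two π shifts → no net half-wave offset.
So the condition for destructive reflection is 2 n t = (m + ½) λ.
λ = 2 n t / (m + ½). The second-longest wavelength is m = 1: λ = 2 × 1.39 × 375 / 1.50 = 695 nm.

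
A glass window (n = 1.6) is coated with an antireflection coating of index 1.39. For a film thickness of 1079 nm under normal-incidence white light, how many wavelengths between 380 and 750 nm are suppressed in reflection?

At the upper boundary (n = 1.0 to n = 1.39) the reflected ray undergoes a half-wave phase shift.
At the lower boundary (n = 1.39 to n = 1.6) the reflected ray undergoes a half-wave phase shift.
Zero or two π shifts → no net half-wave offset.
So the condition for destructive reflection is 2 n t = (m + ½) λ.
λ = 2 n t / (m + ½) = 3000 / (m + ½) nm.
m=3: 857 nm (IR); m=4: 667 nm (visible); m=5: 545 nm (visible); m=6: 461 nm (visible); m=7: 400 nm (visible); m=8: 353 nm (UV).

4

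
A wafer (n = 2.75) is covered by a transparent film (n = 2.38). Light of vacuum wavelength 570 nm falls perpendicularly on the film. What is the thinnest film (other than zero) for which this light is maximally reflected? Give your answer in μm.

Ray reflecting at the top interface goes from n = 1.0 toward n = 2.38: a half-wave phase shift.
Bottom surface (2.38 → 2.75): reflection off a higher-index medium gives a half-wave phase shift.
Zero or two π shifts → no net half-wave offset.
For bright reflection here: 2 n t = m λ.
Minimum nonzero at m = 1: t = λ / (2 n) = 570 / (2 × 2.38) = 120 nm.

0.120 μm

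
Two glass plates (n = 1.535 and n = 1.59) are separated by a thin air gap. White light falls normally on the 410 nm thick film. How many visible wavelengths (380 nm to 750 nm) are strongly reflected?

At the upper boundary (n = 1.535 to n = 1.0) the reflected ray undergoes no phase shift.
At the lower boundary (n = 1.0 to n = 1.59) the reflected ray undergoes a half-wave phase shift.
The two reflections differ by half a wavelength.
For maximum reflection here: 2 n t = (m + ½) λ.
λ = 2 n t / (m + ½) = 820 / (m + ½) nm.
m=0: 1640 nm (IR); m=1: 547 nm (visible); m=2: 328 nm (UV).

1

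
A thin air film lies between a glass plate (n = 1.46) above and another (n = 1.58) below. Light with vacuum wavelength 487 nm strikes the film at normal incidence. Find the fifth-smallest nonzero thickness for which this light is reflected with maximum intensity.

1096 nm

Top surface (1.46 → 1.0): reflection off a lower-index medium gives no phase shift.
Bottom surface (1.0 → 1.58): reflection off a higher-index medium gives a half-wave phase shift.
Net: one phase inversion between the two reflected rays.
So the condition for constructive reflection is 2 n t = (m + ½) λ.
The fifth-smallest nonzero thickness corresponds to m = 4: t = (m + ½) λ / (2 n) = 4.50 × 487 / (2 × 1.0) = 1096 nm.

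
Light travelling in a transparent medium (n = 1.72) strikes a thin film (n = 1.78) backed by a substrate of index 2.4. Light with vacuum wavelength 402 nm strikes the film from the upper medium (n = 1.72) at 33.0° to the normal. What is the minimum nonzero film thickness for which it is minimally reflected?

At the upper boundary (n = 1.72 to n = 1.78) the reflected ray undergoes a half-wave phase shift.
Ray reflecting at the bottom interface goes from n = 1.78 toward n = 2.4: a half-wave phase shift.
Zero or two π shifts → no net half-wave offset.
So the condition for destructive reflection is 2 n t cos θ_r = (m + ½) λ.
Snell's law: 1.72 sin 33.0° = 1.78 sin θ_r → sin θ_r = 0.526, cos θ_r = 0.850.
Minimum at m = 0: t = λ / (4 n cos θ_r) = 402 / (4 × 1.78 × 0.850) = 66.4 nm.

66.4 nm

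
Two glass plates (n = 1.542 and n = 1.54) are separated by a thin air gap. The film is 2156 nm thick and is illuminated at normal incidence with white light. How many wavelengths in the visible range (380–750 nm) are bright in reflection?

5

Top surface (1.542 → 1.0): reflection off a lower-index medium gives no phase shift.
Bottom surface (1.0 → 1.54): reflection off a higher-index medium gives a half-wave phase shift.
Exactly one π shift → a net half-wave offset.
For bright reflection here: 2 n t = (m + ½) λ.
λ = 2 n t / (m + ½) = 4312 / (m + ½) nm.
m=5: 784 nm (IR); m=6: 663 nm (visible); m=7: 575 nm (visible); m=8: 507 nm (visible); m=9: 454 nm (visible); m=10: 411 nm (visible); m=11: 375 nm (UV).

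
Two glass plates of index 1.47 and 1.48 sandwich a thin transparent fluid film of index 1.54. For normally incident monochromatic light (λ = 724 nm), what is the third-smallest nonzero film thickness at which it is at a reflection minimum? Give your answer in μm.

At the upper boundary (n = 1.47 to n = 1.54) the reflected ray undergoes a half-wave phase shift.
Bottom surface (1.54 → 1.48): reflection off a lower-index medium gives no phase shift.
Net: one phase inversion between the two reflected rays.
So the condition for destructive reflection is 2 n t = m λ.
The third-smallest nonzero thickness corresponds to m = 3: t = m λ / (2 n) = 3.00 × 724 / (2 × 1.54) = 705 nm.

0.705 μm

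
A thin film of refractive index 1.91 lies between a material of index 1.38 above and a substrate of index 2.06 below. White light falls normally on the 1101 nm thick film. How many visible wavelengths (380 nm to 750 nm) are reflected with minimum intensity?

Ray reflecting at the top interface goes from n = 1.38 toward n = 1.91: a half-wave phase shift.
Ray reflecting at the bottom interface goes from n = 1.91 toward n = 2.06: a half-wave phase shift.
Net: no relative phase inversion (both shifts match).
For weak reflection here: 2 n t = (m + ½) λ.
λ = 2 n t / (m + ½) = 4206 / (m + ½) nm.
m=5: 765 nm (IR); m=6: 647 nm (visible); m=7: 561 nm (visible); m=8: 495 nm (visible); m=9: 443 nm (visible); m=10: 401 nm (visible); m=11: 366 nm (UV).

5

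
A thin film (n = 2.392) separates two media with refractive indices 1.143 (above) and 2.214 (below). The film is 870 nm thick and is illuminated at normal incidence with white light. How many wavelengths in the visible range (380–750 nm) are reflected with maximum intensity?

5

Ray reflecting at the top interface goes from n = 1.143 toward n = 2.392: a half-wave phase shift.
Ray reflecting at the bottom interface goes from n = 2.392 toward n = 2.214: no phase shift.
Exactly one π shift → a net half-wave offset.
For strong reflection here: 2 n t = (m + ½) λ.
λ = 2 n t / (m + ½) = 4162 / (m + ½) nm.
m=5: 757 nm (IR); m=6: 640 nm (visible); m=7: 555 nm (visible); m=8: 490 nm (visible); m=9: 438 nm (visible); m=10: 396 nm (visible); m=11: 362 nm (UV).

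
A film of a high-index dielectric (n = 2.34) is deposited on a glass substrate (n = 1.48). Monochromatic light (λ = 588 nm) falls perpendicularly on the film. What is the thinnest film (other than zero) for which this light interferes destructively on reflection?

126 nm

Ray reflecting at the top interface goes from n = 1.0 toward n = 2.34: a half-wave phase shift.
Bottom surface (2.34 → 1.48): reflection off a lower-index medium gives no phase shift.
Net: one phase inversion between the two reflected rays.
So the condition for destructive reflection is 2 n t = m λ.
Minimum nonzero at m = 1: t = λ / (2 n) = 588 / (2 × 2.34) = 126 nm.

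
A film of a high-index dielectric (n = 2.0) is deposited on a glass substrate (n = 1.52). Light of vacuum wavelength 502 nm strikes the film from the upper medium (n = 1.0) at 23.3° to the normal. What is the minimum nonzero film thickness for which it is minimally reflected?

128 nm

At the upper boundary (n = 1.0 to n = 2.0) the reflected ray undergoes a half-wave phase shift.
At the lower boundary (n = 2.0 to n = 1.52) the reflected ray undergoes no phase shift.
Net: one phase inversion between the two reflected rays.
For minimum reflection here: 2 n t cos θ_r = m λ.
Snell's law: 1.0 sin 23.3° = 2.0 sin θ_r → sin θ_r = 0.198, cos θ_r = 0.980.
Minimum nonzero at m = 1: t = λ / (2 n cos θ_r) = 502 / (2 × 2.0 × 0.980) = 128 nm.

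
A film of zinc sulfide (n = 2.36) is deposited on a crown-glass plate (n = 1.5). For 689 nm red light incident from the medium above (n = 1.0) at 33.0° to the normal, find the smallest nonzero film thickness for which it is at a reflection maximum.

75.0 nm

Top surface (1.0 → 2.36): reflection off a higher-index medium gives a half-wave phase shift.
At the lower boundary (n = 2.36 to n = 1.5) the reflected ray undergoes no phase shift.
Net: one phase inversion between the two reflected rays.
So the condition for constructive reflection is 2 n t cos θ_r = (m + ½) λ.
Snell's law: 1.0 sin 33.0° = 2.36 sin θ_r → sin θ_r = 0.231, cos θ_r = 0.973.
Minimum at m = 0: t = λ / (4 n cos θ_r) = 689 / (4 × 2.36 × 0.973) = 75.0 nm.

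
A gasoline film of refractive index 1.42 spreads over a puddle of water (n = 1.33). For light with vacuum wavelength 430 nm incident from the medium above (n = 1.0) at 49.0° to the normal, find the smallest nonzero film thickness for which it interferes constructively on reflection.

89.4 nm

Ray reflecting at the top interface goes from n = 1.0 toward n = 1.42: a half-wave phase shift.
Ray reflecting at the bottom interface goes from n = 1.42 toward n = 1.33: no phase shift.
Net: one phase inversion between the two reflected rays.
So the condition for constructive reflection is 2 n t cos θ_r = (m + ½) λ.
Snell's law: 1.0 sin 49.0° = 1.42 sin θ_r → sin θ_r = 0.531, cos θ_r = 0.847.
Minimum at m = 0: t = λ / (4 n cos θ_r) = 430 / (4 × 1.42 × 0.847) = 89.4 nm.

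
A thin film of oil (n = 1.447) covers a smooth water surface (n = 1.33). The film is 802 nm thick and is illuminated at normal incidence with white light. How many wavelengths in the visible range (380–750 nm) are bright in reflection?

Top surface (1.0 → 1.447): reflection off a higher-index medium gives a half-wave phase shift.
Bottom surface (1.447 → 1.33): reflection off a lower-index medium gives no phase shift.
The two reflections differ by half a wavelength.
For strong reflection here: 2 n t = (m + ½) λ.
λ = 2 n t / (m + ½) = 2321 / (m + ½) nm.
m=2: 928 nm (IR); m=3: 663 nm (visible); m=4: 516 nm (visible); m=5: 422 nm (visible); m=6: 357 nm (UV).

3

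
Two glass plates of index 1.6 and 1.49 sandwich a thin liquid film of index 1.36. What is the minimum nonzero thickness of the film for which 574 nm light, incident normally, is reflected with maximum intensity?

106 nm

Ray reflecting at the top interface goes from n = 1.6 toward n = 1.36: no phase shift.
At the lower boundary (n = 1.36 to n = 1.49) the reflected ray undergoes a half-wave phase shift.
Net: one phase inversion between the two reflected rays.
So the condition for constructive reflection is 2 n t = (m + ½) λ.
Minimum at m = 0: t = λ / (4 n) = 574 / (4 × 1.36) = 106 nm.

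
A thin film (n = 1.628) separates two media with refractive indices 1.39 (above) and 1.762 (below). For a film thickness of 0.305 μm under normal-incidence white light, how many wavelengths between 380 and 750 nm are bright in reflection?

Ray reflecting at the top interface goes from n = 1.39 toward n = 1.628: a half-wave phase shift.
Ray reflecting at the bottom interface goes from n = 1.628 toward n = 1.762: a half-wave phase shift.
The two reflections carry the same phase change, so no net offset.
So the condition for constructive reflection is 2 n t = m λ.
λ = 2 n t / m = 993 / m nm.
m=1: 993 nm (IR); m=2: 497 nm (visible); m=3: 331 nm (UV).

1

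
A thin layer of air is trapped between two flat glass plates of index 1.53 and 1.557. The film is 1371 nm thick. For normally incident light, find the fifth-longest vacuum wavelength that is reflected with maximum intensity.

609 nm

Ray reflecting at the top interface goes from n = 1.53 toward n = 1.0: no phase shift.
Bottom surface (1.0 → 1.557): reflection off a higher-index medium gives a half-wave phase shift.
The two reflections differ by half a wavelength.
With one net inversion, constructive interference in reflection requires 2 n t = (m + ½) λ.
λ = 2 n t / (m + ½). The fifth-longest wavelength is m = 4: λ = 2 × 1.0 × 1371 / 4.50 = 609 nm.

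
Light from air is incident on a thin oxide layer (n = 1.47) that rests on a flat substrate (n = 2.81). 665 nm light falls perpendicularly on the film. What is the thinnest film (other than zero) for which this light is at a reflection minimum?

113 nm

Ray reflecting at the top interface goes from n = 1.0 toward n = 1.47: a half-wave phase shift.
At the lower boundary (n = 1.47 to n = 2.81) the reflected ray undergoes a half-wave phase shift.
Zero or two π shifts → no net half-wave offset.
For dark reflection here: 2 n t = (m + ½) λ.
Minimum at m = 0: t = λ / (4 n) = 665 / (4 × 1.47) = 113 nm.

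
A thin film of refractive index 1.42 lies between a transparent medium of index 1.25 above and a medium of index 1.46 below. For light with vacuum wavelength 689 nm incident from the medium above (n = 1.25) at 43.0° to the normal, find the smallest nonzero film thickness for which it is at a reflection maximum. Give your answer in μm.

0.303 μm

At the upper boundary (n = 1.25 to n = 1.42) the reflected ray undergoes a half-wave phase shift.
Bottom surface (1.42 → 1.46): reflection off a higher-index medium gives a half-wave phase shift.
Net: no relative phase inversion (both shifts match).
So the condition for constructive reflection is 2 n t cos θ_r = m λ.
Snell's law: 1.25 sin 43.0° = 1.42 sin θ_r → sin θ_r = 0.600, cos θ_r = 0.800.
Minimum nonzero at m = 1: t = λ / (2 n cos θ_r) = 689 / (2 × 1.42 × 0.800) = 303 nm.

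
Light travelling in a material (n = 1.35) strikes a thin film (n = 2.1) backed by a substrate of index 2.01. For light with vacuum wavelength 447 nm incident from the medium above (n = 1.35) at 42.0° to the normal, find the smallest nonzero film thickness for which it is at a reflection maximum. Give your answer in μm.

0.0589 μm

Ray reflecting at the top interface goes from n = 1.35 toward n = 2.1: a half-wave phase shift.
Bottom surface (2.1 → 2.01): reflection off a lower-index medium gives no phase shift.
The two reflections differ by half a wavelength.
So the condition for constructive reflection is 2 n t cos θ_r = (m + ½) λ.
Snell's law: 1.35 sin 42.0° = 2.1 sin θ_r → sin θ_r = 0.430, cos θ_r = 0.903.
Minimum at m = 0: t = λ / (4 n cos θ_r) = 447 / (4 × 2.1 × 0.903) = 58.9 nm.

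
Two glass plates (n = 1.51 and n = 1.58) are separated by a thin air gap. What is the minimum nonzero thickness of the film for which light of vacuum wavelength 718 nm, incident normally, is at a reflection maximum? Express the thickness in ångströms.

At the upper boundary (n = 1.51 to n = 1.0) the reflected ray undergoes no phase shift.
Bottom surface (1.0 → 1.58): reflection off a higher-index medium gives a half-wave phase shift.
Net: one phase inversion between the two reflected rays.
So the condition for constructive reflection is 2 n t = (m + ½) λ.
Minimum at m = 0: t = λ / (4 n) = 718 / (4 × 1.0) = 180 nm.

1795 Å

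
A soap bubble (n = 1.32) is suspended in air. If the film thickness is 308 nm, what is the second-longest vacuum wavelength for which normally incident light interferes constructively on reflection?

542 nm

Ray reflecting at the top interface goes from n = 1.0 toward n = 1.32: a half-wave phase shift.
Ray reflecting at the bottom interface goes from n = 1.32 toward n = 1.0: no phase shift.
Net: one phase inversion between the two reflected rays.
For strong reflection here: 2 n t = (m + ½) λ.
λ = 2 n t / (m + ½). The second-longest wavelength is m = 1: λ = 2 × 1.32 × 308 / 1.50 = 542 nm.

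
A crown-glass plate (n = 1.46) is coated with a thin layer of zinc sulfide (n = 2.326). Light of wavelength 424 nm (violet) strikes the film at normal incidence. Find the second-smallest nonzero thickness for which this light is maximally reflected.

At the upper boundary (n = 1.0 to n = 2.326) the reflected ray undergoes a half-wave phase shift.
At the lower boundary (n = 2.326 to n = 1.46) the reflected ray undergoes no phase shift.
The two reflections differ by half a wavelength.
With one net inversion, constructive interference in reflection requires 2 n t = (m + ½) λ.
The second-smallest nonzero thickness corresponds to m = 1: t = (m + ½) λ / (2 n) = 1.50 × 424 / (2 × 2.326) = 137 nm.

137 nm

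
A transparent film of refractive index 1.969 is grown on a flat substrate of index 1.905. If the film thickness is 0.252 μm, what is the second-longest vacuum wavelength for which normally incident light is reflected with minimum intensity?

496 nm

Ray reflecting at the top interface goes from n = 1.0 toward n = 1.969: a half-wave phase shift.
Ray reflecting at the bottom interface goes from n = 1.969 toward n = 1.905: no phase shift.
Exactly one π shift → a net half-wave offset.
So the condition for destructive reflection is 2 n t = m λ.
λ = 2 n t / m. The second-longest wavelength is m = 2: λ = 2 × 1.969 × 252 / 2.00 = 496 nm.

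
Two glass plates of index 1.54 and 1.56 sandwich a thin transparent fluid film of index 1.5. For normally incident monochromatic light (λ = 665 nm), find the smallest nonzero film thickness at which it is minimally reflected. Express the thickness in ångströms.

2217 Å

Top surface (1.54 → 1.5): reflection off a lower-index medium gives no phase shift.
Bottom surface (1.5 → 1.56): reflection off a higher-index medium gives a half-wave phase shift.
Exactly one π shift → a net half-wave offset.
With one net inversion, destructive interference in reflection requires 2 n t = m λ.
Minimum nonzero at m = 1: t = λ / (2 n) = 665 / (2 × 1.5) = 222 nm.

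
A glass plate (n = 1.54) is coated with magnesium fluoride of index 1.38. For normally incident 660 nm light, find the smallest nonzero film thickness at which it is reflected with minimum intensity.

120 nm

Top surface (1.0 → 1.38): reflection off a higher-index medium gives a half-wave phase shift.
Bottom surface (1.38 → 1.54): reflection off a higher-index medium gives a half-wave phase shift.
Zero or two π shifts → no net half-wave offset.
For weak reflection here: 2 n t = (m + ½) λ.
Minimum at m = 0: t = λ / (4 n) = 660 / (4 × 1.38) = 120 nm.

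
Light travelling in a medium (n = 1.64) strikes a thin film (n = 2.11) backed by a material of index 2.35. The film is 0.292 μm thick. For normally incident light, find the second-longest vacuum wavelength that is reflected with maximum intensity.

616 nm

At the upper boundary (n = 1.64 to n = 2.11) the reflected ray undergoes a half-wave phase shift.
Ray reflecting at the bottom interface goes from n = 2.11 toward n = 2.35: a half-wave phase shift.
The two reflections carry the same phase change, so no net offset.
For bright reflection here: 2 n t = m λ.
λ = 2 n t / m. The second-longest wavelength is m = 2: λ = 2 × 2.11 × 292 / 2.00 = 616 nm.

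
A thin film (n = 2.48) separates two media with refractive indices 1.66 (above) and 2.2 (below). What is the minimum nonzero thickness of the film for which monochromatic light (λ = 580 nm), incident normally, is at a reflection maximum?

58.5 nm

Ray reflecting at the top interface goes from n = 1.66 toward n = 2.48: a half-wave phase shift.
Bottom surface (2.48 → 2.2): reflection off a lower-index medium gives no phase shift.
The two reflections differ by half a wavelength.
So the condition for constructive reflection is 2 n t = (m + ½) λ.
Minimum at m = 0: t = λ / (4 n) = 580 / (4 × 2.48) = 58.5 nm.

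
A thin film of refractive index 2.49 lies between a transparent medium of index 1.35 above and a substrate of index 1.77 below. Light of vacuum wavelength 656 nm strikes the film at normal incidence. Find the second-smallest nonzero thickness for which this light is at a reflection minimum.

263 nm

At the upper boundary (n = 1.35 to n = 2.49) the reflected ray undergoes a half-wave phase shift.
Bottom surface (2.49 → 1.77): reflection off a lower-index medium gives no phase shift.
Net: one phase inversion between the two reflected rays.
So the condition for destructive reflection is 2 n t = m λ.
The second-smallest nonzero thickness corresponds to m = 2: t = m λ / (2 n) = 2.00 × 656 / (2 × 2.49) = 263 nm.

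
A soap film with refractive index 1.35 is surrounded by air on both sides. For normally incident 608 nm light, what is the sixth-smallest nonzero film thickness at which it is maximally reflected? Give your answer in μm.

1.24 μm

Ray reflecting at the top interface goes from n = 1.0 toward n = 1.35: a half-wave phase shift.
Bottom surface (1.35 → 1.0): reflection off a lower-index medium gives no phase shift.
Net: one phase inversion between the two reflected rays.
For bright reflection here: 2 n t = (m + ½) λ.
The sixth-smallest nonzero thickness corresponds to m = 5: t = (m + ½) λ / (2 n) = 5.50 × 608 / (2 × 1.35) = 1239 nm.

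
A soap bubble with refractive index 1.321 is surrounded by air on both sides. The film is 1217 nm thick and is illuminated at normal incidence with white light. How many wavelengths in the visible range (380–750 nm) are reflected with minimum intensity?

4

Top surface (1.0 → 1.321): reflection off a higher-index medium gives a half-wave phase shift.
Bottom surface (1.321 → 1.0): reflection off a lower-index medium gives no phase shift.
The two reflections differ by half a wavelength.
With one net inversion, destructive interference in reflection requires 2 n t = m λ.
λ = 2 n t / m = 3215 / m nm.
m=4: 804 nm (IR); m=5: 643 nm (visible); m=6: 536 nm (visible); m=7: 459 nm (visible); m=8: 402 nm (visible); m=9: 357 nm (UV).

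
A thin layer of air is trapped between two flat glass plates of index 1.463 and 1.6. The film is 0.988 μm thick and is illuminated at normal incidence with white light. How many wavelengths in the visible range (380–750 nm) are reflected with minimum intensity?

Ray reflecting at the top interface goes from n = 1.463 toward n = 1.0: no phase shift.
Bottom surface (1.0 → 1.6): reflection off a higher-index medium gives a half-wave phase shift.
Exactly one π shift → a net half-wave offset.
So the condition for destructive reflection is 2 n t = m λ.
λ = 2 n t / m = 1976 / m nm.
m=2: 988 nm (IR); m=3: 659 nm (visible); m=4: 494 nm (visible); m=5: 395 nm (visible); m=6: 329 nm (UV).

3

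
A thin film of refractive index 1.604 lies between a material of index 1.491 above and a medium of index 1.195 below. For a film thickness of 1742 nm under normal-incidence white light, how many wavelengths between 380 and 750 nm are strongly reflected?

8

At the upper boundary (n = 1.491 to n = 1.604) the reflected ray undergoes a half-wave phase shift.
Ray reflecting at the bottom interface goes from n = 1.604 toward n = 1.195: no phase shift.
Exactly one π shift → a net half-wave offset.
With one net inversion, constructive interference in reflection requires 2 n t = (m + ½) λ.
λ = 2 n t / (m + ½) = 5588 / (m + ½) nm.
m=6: 860 nm (IR); m=7: 745 nm (visible); m=8: 657 nm (visible); m=9: 588 nm (visible); m=10: 532 nm (visible); m=11: 486 nm (visible); m=12: 447 nm (visible); m=13: 414 nm (visible); m=14: 385 nm (visible); m=15: 361 nm (UV).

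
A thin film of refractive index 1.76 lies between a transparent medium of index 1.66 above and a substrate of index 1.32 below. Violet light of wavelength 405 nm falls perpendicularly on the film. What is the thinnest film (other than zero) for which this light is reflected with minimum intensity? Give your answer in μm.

Top surface (1.66 → 1.76): reflection off a higher-index medium gives a half-wave phase shift.
Bottom surface (1.76 → 1.32): reflection off a lower-index medium gives no phase shift.
Exactly one π shift → a net half-wave offset.
So the condition for destructive reflection is 2 n t = m λ.
Minimum nonzero at m = 1: t = λ / (2 n) = 405 / (2 × 1.76) = 115 nm.

0.115 μm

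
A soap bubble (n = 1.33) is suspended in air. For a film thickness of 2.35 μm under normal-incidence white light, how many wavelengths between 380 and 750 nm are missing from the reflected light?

8

At the upper boundary (n = 1.0 to n = 1.33) the reflected ray undergoes a half-wave phase shift.
At the lower boundary (n = 1.33 to n = 1.0) the reflected ray undergoes no phase shift.
Exactly one π shift → a net half-wave offset.
With one net inversion, destructive interference in reflection requires 2 n t = m λ.
λ = 2 n t / m = 6251 / m nm.
m=8: 781 nm (IR); m=9: 695 nm (visible); m=10: 625 nm (visible); m=11: 568 nm (visible); m=12: 521 nm (visible); m=13: 481 nm (visible); m=14: 447 nm (visible); m=15: 417 nm (visible); m=16: 391 nm (visible); m=17: 368 nm (UV).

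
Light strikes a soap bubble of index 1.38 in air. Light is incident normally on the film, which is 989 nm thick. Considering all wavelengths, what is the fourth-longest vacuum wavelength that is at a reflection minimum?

682 nm

At the upper boundary (n = 1.0 to n = 1.38) the reflected ray undergoes a half-wave phase shift.
At the lower boundary (n = 1.38 to n = 1.0) the reflected ray undergoes no phase shift.
Net: one phase inversion between the two reflected rays.
So the condition for destructive reflection is 2 n t = m λ.
λ = 2 n t / m. The fourth-longest wavelength is m = 4: λ = 2 × 1.38 × 989 / 4.00 = 682 nm.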